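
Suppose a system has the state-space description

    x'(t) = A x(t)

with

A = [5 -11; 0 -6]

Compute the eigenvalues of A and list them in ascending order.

-6, 5

det(sI - A) = s^2 - (tr A)s + det A, with tr A = 5 + (-6) = -1 and det A = 5·(-6) - (-11)·0 = -30 - 0 = -30.
So p(s) = det(sI - A) = s^2 + s - 30.
Factor s^2 + s - 30: two numbers with sum -1 and product -30 are 5 and -6, so s^2 + s - 30 = (s - 5)(s + 6).
Hence p(s) = (s - 5) (s + 6), with roots -6, 5.
At least one eigenvalue has non-negative real part, so the system is not asymptotically stable.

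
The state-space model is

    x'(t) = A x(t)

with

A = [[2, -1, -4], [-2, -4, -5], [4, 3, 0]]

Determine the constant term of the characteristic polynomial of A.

Expand det(sI - A) for the 3×3 matrix.
p(s) = s^3 + 2s^2 + 21s - 10.
(Check: constant term = det(-A) = (-1)^3 det A = -10; coefficient of s^2 = -tr A = 2.)
The constant term is -10.

-10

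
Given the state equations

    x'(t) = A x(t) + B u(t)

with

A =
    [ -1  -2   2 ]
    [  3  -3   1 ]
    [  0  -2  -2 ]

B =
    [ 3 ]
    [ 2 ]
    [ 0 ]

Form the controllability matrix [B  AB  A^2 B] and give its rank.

3

AB = [[-7], [3], [-4]]
A^2B = [[-7], [-34], [2]]
Controllability matrix C = [B  AB  A^2B] = [[3, -7, -7], [2, 3, -34], [0, -4, 2]]
det(C) = 3·(3·2 - (-34)·(-4)) - (-7)·(2·2 - (-34)·0) + (-7)·(2·(-4) - 3·0) = 3·(-130) - (-7)·4 + (-7)·(-8) = -306 ≠ 0, so rank(C) = 3.
rank(C) = 3 = n, so the pair (A, B) is completely controllable.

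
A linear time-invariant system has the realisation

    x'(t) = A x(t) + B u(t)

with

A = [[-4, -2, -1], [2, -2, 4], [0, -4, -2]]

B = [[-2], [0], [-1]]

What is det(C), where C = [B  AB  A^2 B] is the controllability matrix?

AB = [[9], [-8], [2]]
A^2B = [[-22], [42], [28]]
Controllability matrix C = [B  AB  A^2B] = [[-2, 9, -22], [0, -8, 42], [-1, 2, 28]]
Expanding along the first row, det(C) = (-2)·((-8)·28 - 42·2) - 9·(0·28 - 42·(-1)) + (-22)·(0·2 - (-8)·(-1)) = (-2)·(-308) - 9·42 + (-22)·(-8) = 414
Since det(C) ≠ 0, rank(C) = 3 and the system is completely controllable.

414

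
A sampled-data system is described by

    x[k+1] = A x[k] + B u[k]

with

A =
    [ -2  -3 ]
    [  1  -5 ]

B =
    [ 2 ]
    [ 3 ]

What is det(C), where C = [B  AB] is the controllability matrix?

13

AB = [[-13], [-13]]
Controllability matrix C = [B  AB] = [[2, -13], [3, -13]]
det(C) = 2·(-13) - (-13)·3 = -26 - (-39) = 13
Since det(C) ≠ 0, rank(C) = 2 and the system is completely controllable.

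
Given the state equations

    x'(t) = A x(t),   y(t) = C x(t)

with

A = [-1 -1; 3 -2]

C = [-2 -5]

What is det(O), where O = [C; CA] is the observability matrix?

-89

CA = [[-13, 12]]
Observability matrix O = [C; CA] = [[-2, -5], [-13, 12]]
det(O) = (-2)·12 - (-5)·(-13) = -24 - 65 = -89
Since det(O) ≠ 0, rank(O) = 2 and the system is completely observable.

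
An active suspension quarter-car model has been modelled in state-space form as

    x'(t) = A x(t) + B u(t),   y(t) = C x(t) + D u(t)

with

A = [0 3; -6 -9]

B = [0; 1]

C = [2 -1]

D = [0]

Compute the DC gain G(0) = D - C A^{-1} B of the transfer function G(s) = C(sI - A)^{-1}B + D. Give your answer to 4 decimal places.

G(0) = C(-A)^{-1}B + D = -C A^{-1} B + D.
det A = 18, so A^{-1} = (1/18)·adj(A) = [[-1/2, -1/6], [1/3, 0]]
A^{-1} B = [-1/6, 0]^T
C A^{-1} B = -1/3
G(0) = D - C A^{-1} B = 0 - (-1/3) = 1/3 ≈ 0.3333

0.3333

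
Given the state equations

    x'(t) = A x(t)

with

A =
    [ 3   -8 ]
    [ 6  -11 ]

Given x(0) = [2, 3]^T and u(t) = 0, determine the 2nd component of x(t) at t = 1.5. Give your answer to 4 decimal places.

-0.0300

det(sI - A) = s^2 - (tr A)s + det A, with tr A = 3 + (-11) = -8 and det A = 3·(-11) - (-8)·6 = -33 - (-48) = 15.
So p(s) = det(sI - A) = s^2 + 8s + 15.
Factor s^2 + 8s + 15: two numbers with sum -8 and product 15 are -3 and -5, so s^2 + 8s + 15 = (s + 3)(s + 5).
Hence p(s) = (s + 3) (s + 5), with roots -5, -3.
The eigenvalues -5, -3 are distinct and real, so A is diagonalisable and x(t) = e^{At} x(0) = V diag(e^{λ_i t}) V^{-1} x(0), where the columns of V are the eigenvectors.
λ = -5: A - (-5)I = [[8, -8], [6, -6]]. Row 1 gives 8·v1 + (-8)·v2 = 0, so take v_1 = [1, 1]^T.
λ = -3: A - (-3)I = [[6, -8], [6, -8]]. Row 1 gives 6·v1 + (-8)·v2 = 0, so take v_2 = [4, 3]^T.
V = [v_1 v_2] = [[1, 4], [1, 3]] has det V = -1, so V^{-1} = adj(V)/det V = [[-3, 4], [1, -1]].
Modal coordinates z(0) = V^{-1} x(0): (-3)·2 + 4·3 = 6; 1·2 + (-1)·3 = -1; so z(0) = [6, -1]^T.
x_2(t) = Σ_i (v_i)_2 · z_i(0) · e^{λ_i t} (row 2 of V times the modal terms).
x_2(1.5) = 1·6·e^{-5·1.5} + 3·(-1)·e^{-3·1.5} = 6·0.000553 + (-3)·0.011109 = -0.0300.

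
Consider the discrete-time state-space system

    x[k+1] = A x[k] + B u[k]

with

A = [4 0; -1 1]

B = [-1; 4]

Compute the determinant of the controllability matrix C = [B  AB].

AB = [[-4], [5]]
Controllability matrix C = [B  AB] = [[-1, -4], [4, 5]]
det(C) = (-1)·5 - (-4)·4 = -5 - (-16) = 11
Since det(C) ≠ 0, rank(C) = 2 and the system is completely controllable.

11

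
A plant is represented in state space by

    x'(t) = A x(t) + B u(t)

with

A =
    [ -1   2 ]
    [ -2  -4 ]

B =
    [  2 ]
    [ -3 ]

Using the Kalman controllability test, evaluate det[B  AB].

-8

AB = [[-8], [8]]
Controllability matrix C = [B  AB] = [[2, -8], [-3, 8]]
det(C) = 2·8 - (-8)·(-3) = 16 - 24 = -8
Since det(C) ≠ 0, rank(C) = 2 and the system is completely controllable.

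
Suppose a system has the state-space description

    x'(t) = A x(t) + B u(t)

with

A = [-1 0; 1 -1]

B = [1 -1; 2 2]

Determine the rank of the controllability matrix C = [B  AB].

2

AB = [[-1, 1], [-1, -3]]
Controllability matrix C = [B  AB] = [[1, -1, -1, 1], [2, 2, -1, -3]]
Take the 2×2 submatrix of C formed by columns 1, 2: [[1, -1], [2, 2]]. Its determinant is 1·2 - (-1)·2 = 2 - (-2) = 4 ≠ 0.
So rank(C) ≥ 2; since C has 2 rows, rank(C) = 2.
rank(C) = 2 = n, so the pair (A, B) is completely controllable.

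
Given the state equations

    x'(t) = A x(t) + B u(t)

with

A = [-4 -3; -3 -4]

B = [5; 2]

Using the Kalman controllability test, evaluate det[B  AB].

-63

AB = [[-26], [-23]]
Controllability matrix C = [B  AB] = [[5, -26], [2, -23]]
det(C) = 5·(-23) - (-26)·2 = -115 - (-52) = -63
Since det(C) ≠ 0, rank(C) = 2 and the system is completely controllable.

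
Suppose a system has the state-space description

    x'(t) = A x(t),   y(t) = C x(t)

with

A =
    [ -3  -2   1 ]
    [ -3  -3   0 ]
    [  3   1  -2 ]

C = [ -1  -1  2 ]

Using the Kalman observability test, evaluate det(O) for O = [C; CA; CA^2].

-192

CA = [[12, 7, -5]]
CA^2 = [[-72, -50, 22]]
Observability matrix O = [C; CA; CA^2] = [[-1, -1, 2], [12, 7, -5], [-72, -50, 22]]
Expanding along the first row, det(O) = (-1)·(7·22 - (-5)·(-50)) - (-1)·(12·22 - (-5)·(-72)) + 2·(12·(-50) - 7·(-72)) = (-1)·(-96) - (-1)·(-96) + 2·(-96) = -192
Since det(O) ≠ 0, rank(O) = 3 and the system is completely observable.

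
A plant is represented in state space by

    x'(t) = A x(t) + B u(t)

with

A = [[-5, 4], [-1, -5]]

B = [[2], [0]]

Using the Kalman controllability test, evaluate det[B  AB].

AB = [[-10], [-2]]
Controllability matrix C = [B  AB] = [[2, -10], [0, -2]]
det(C) = 2·(-2) - (-10)·0 = -4 - 0 = -4
Since det(C) ≠ 0, rank(C) = 2 and the system is completely controllable.

-4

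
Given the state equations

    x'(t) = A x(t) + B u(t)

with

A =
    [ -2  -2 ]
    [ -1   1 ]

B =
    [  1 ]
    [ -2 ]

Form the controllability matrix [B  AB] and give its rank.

AB = [[2], [-3]]
Controllability matrix C = [B  AB] = [[1, 2], [-2, -3]]
det(C) = 1·(-3) - 2·(-2) = -3 - (-4) = 1 ≠ 0, so rank(C) = 2.
rank(C) = 2 = n, so the pair (A, B) is completely controllable.

2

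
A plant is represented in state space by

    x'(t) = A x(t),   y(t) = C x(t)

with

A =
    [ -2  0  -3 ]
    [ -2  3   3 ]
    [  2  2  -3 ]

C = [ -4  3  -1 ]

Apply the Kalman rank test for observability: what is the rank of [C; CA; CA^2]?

3

CA = [[0, 7, 24]]
CA^2 = [[34, 69, -51]]
Observability matrix O = [C; CA; CA^2] = [[-4, 3, -1], [0, 7, 24], [34, 69, -51]]
det(O) = (-4)·(7·(-51) - 24·69) - 3·(0·(-51) - 24·34) + (-1)·(0·69 - 7·34) = (-4)·(-2013) - 3·(-816) + (-1)·(-238) = 10738 ≠ 0, so rank(O) = 3.
rank(O) = 3 = n, so the pair (A, C) is completely observable.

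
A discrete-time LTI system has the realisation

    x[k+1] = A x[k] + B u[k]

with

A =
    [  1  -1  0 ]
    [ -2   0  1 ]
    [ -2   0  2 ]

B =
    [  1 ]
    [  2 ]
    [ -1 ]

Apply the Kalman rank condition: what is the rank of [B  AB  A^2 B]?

AB = [[-1], [-3], [-4]]
A^2B = [[2], [-2], [-6]]
Controllability matrix C = [B  AB  A^2B] = [[1, -1, 2], [2, -3, -2], [-1, -4, -6]]
det(C) = 1·((-3)·(-6) - (-2)·(-4)) - (-1)·(2·(-6) - (-2)·(-1)) + 2·(2·(-4) - (-3)·(-1)) = 1·10 - (-1)·(-14) + 2·(-11) = -26 ≠ 0, so rank(C) = 3.
rank(C) = 3 = n, so the pair (A, B) is completely controllable.

3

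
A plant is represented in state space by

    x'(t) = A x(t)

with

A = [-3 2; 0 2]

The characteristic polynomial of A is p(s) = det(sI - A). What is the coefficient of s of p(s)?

1

For a 2×2 matrix, det(sI - A) = s^2 - (tr A)s + det A.
tr A = -1, det A = -6.
So p(s) = s^2 + s - 6.
The coefficient of s is 1.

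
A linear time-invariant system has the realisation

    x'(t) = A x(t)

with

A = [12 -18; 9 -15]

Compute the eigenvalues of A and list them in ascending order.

-6, 3

det(sI - A) = s^2 - (tr A)s + det A, with tr A = 12 + (-15) = -3 and det A = 12·(-15) - (-18)·9 = -180 - (-162) = -18.
So p(s) = det(sI - A) = s^2 + 3s - 18.
Factor s^2 + 3s - 18: two numbers with sum -3 and product -18 are 3 and -6, so s^2 + 3s - 18 = (s - 3)(s + 6).
Hence p(s) = (s - 3) (s + 6), with roots -6, 3.
At least one eigenvalue has non-negative real part, so the system is not asymptotically stable.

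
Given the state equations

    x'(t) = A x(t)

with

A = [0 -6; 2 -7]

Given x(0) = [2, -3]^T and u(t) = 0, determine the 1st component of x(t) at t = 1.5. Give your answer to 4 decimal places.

0.2293

det(sI - A) = s^2 - (tr A)s + det A, with tr A = 0 + (-7) = -7 and det A = 0·(-7) - (-6)·2 = 0 - (-12) = 12.
So p(s) = det(sI - A) = s^2 + 7s + 12.
Factor s^2 + 7s + 12: two numbers with sum -7 and product 12 are -3 and -4, so s^2 + 7s + 12 = (s + 3)(s + 4).
Hence p(s) = (s + 3) (s + 4), with roots -4, -3.
The eigenvalues -4, -3 are distinct and real, so A is diagonalisable and x(t) = e^{At} x(0) = V diag(e^{λ_i t}) V^{-1} x(0), where the columns of V are the eigenvectors.
λ = -4: A - (-4)I = [[4, -6], [2, -3]]. Row 1 gives 4·v1 + (-6)·v2 = 0, so take v_1 = [-3, -2]^T.
λ = -3: A - (-3)I = [[3, -6], [2, -4]]. Row 1 gives 3·v1 + (-6)·v2 = 0, so take v_2 = [-2, -1]^T.
V = [v_1 v_2] = [[-3, -2], [-2, -1]] has det V = -1, so V^{-1} = adj(V)/det V = [[1, -2], [-2, 3]].
Modal coordinates z(0) = V^{-1} x(0): 1·2 + (-2)·(-3) = 8; (-2)·2 + 3·(-3) = -13; so z(0) = [8, -13]^T.
x_1(t) = Σ_i (v_i)_1 · z_i(0) · e^{λ_i t} (row 1 of V times the modal terms).
x_1(1.5) = (-3)·8·e^{-4·1.5} + (-2)·(-13)·e^{-3·1.5} = (-24)·0.002479 + 26·0.011109 = 0.2293.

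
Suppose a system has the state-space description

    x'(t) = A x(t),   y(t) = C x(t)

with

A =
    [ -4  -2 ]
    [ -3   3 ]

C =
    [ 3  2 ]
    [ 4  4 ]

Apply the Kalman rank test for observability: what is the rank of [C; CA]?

2

CA = [[-18, 0], [-28, 4]]
Observability matrix O = [C; CA] = [[3, 2], [4, 4], [-18, 0], [-28, 4]]
Take the 2×2 submatrix of O formed by rows 1, 2: [[3, 2], [4, 4]]. Its determinant is 3·4 - 2·4 = 12 - 8 = 4 ≠ 0.
So rank(O) ≥ 2; since O has 2 columns, rank(O) = 2.
rank(O) = 2 = n, so the pair (A, C) is completely observable.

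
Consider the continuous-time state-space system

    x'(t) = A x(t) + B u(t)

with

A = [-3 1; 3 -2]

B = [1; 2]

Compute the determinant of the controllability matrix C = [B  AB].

AB = [[-1], [-1]]
Controllability matrix C = [B  AB] = [[1, -1], [2, -1]]
det(C) = 1·(-1) - (-1)·2 = -1 - (-2) = 1
Since det(C) ≠ 0, rank(C) = 2 and the system is completely controllable.

1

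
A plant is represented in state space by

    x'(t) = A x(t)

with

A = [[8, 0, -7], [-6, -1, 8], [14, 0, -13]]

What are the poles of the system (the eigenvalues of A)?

det(sI - A) = s^3 - (tr A)s^2 + (M11 + M22 + M33)s - det A, where Mii is the 2×2 principal minor of A obtained by deleting row i and column i.
tr A = 8 + (-1) + (-13) = -6; M11 = (-1)·(-13) - 8·0 = 13 - 0 = 13; M22 = 8·(-13) - (-7)·14 = -104 - (-98) = -6; M33 = 8·(-1) - 0·(-6) = -8 - 0 = -8; sum of minors = -1.
det A = 8·((-1)·(-13) - 8·0) - 0·((-6)·(-13) - 8·14) + (-7)·((-6)·0 - (-1)·14) = 8·13 - 0·(-34) + (-7)·14 = 6.
So p(s) = det(sI - A) = s^3 + 6s^2 - s - 6.
Rational-root test: any integer root divides -6. Testing small divisors, s = -1 works: p(-1) = -1 + 6 + 1 + (-6) = 0, so (s + 1) is a factor.
Dividing, p(s) = (s + 1)(s^2 + 5s - 6).
Factor s^2 + 5s - 6: two numbers with sum -5 and product -6 are 1 and -6, so s^2 + 5s - 6 = (s - 1)(s + 6).
Hence p(s) = (s - 1) (s + 1) (s + 6), with roots -6, -1, 1.
At least one eigenvalue has non-negative real part, so the system is not asymptotically stable.

-6, -1, 1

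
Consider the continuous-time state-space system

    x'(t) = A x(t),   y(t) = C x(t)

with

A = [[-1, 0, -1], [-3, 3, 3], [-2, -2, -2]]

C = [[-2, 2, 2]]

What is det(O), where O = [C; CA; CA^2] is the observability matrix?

64

CA = [[-8, 2, 4]]
CA^2 = [[-6, -2, 6]]
Observability matrix O = [C; CA; CA^2] = [[-2, 2, 2], [-8, 2, 4], [-6, -2, 6]]
Expanding along the first row, det(O) = (-2)·(2·6 - 4·(-2)) - 2·((-8)·6 - 4·(-6)) + 2·((-8)·(-2) - 2·(-6)) = (-2)·20 - 2·(-24) + 2·28 = 64
Since det(O) ≠ 0, rank(O) = 3 and the system is completely observable.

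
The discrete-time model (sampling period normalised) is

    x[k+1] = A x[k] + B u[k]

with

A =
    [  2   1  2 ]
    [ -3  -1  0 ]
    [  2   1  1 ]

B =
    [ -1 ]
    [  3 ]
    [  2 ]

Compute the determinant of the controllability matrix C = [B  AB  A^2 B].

AB = [[5], [0], [3]]
A^2B = [[16], [-15], [13]]
Controllability matrix C = [B  AB  A^2B] = [[-1, 5, 16], [3, 0, -15], [2, 3, 13]]
Expanding along the first row, det(C) = (-1)·(0·13 - (-15)·3) - 5·(3·13 - (-15)·2) + 16·(3·3 - 0·2) = (-1)·45 - 5·69 + 16·9 = -246
Since det(C) ≠ 0, rank(C) = 3 and the system is completely controllable.

-246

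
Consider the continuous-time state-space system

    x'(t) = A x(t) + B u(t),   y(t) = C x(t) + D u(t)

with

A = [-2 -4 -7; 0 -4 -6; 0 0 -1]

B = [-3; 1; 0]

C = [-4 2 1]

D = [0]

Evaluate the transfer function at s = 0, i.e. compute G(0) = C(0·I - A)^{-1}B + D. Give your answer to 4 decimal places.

8.5000

G(0) = C(-A)^{-1}B + D = -C A^{-1} B + D.
det A = -8, so A^{-1} = (1/-8)·adj(A) = [[-1/2, 1/2, 1/2], [0, -1/4, 3/2], [0, 0, -1]]
A^{-1} B = [2, -1/4, 0]^T
C A^{-1} B = -17/2
G(0) = D - C A^{-1} B = 0 - (-17/2) = 17/2 ≈ 8.5000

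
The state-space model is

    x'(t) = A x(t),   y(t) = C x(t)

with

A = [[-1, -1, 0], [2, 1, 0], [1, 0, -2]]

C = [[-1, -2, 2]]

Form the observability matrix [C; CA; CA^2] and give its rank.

3

CA = [[-1, -1, -4]]
CA^2 = [[-5, 0, 8]]
Observability matrix O = [C; CA; CA^2] = [[-1, -2, 2], [-1, -1, -4], [-5, 0, 8]]
det(O) = (-1)·((-1)·8 - (-4)·0) - (-2)·((-1)·8 - (-4)·(-5)) + 2·((-1)·0 - (-1)·(-5)) = (-1)·(-8) - (-2)·(-28) + 2·(-5) = -58 ≠ 0, so rank(O) = 3.
rank(O) = 3 = n, so the pair (A, C) is completely observable.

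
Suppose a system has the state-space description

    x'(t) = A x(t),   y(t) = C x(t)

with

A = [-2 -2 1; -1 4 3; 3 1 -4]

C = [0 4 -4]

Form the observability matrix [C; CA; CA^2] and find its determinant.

17664

CA = [[-16, 12, 28]]
CA^2 = [[104, 108, -92]]
Observability matrix O = [C; CA; CA^2] = [[0, 4, -4], [-16, 12, 28], [104, 108, -92]]
Expanding along the first row, det(O) = 0·(12·(-92) - 28·108) - 4·((-16)·(-92) - 28·104) + (-4)·((-16)·108 - 12·104) = 0·(-4128) - 4·(-1440) + (-4)·(-2976) = 17664
Since det(O) ≠ 0, rank(O) = 3 and the system is completely observable.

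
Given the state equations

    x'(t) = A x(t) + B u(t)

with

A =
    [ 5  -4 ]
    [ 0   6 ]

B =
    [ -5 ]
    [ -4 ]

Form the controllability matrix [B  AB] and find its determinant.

84

AB = [[-9], [-24]]
Controllability matrix C = [B  AB] = [[-5, -9], [-4, -24]]
det(C) = (-5)·(-24) - (-9)·(-4) = 120 - 36 = 84
Since det(C) ≠ 0, rank(C) = 2 and the system is completely controllable.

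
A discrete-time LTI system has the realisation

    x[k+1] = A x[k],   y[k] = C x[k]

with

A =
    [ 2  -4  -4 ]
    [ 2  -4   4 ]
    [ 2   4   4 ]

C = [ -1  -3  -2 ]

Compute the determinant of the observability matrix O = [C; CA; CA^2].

-3648

CA = [[-12, 8, -16]]
CA^2 = [[-40, -48, 16]]
Observability matrix O = [C; CA; CA^2] = [[-1, -3, -2], [-12, 8, -16], [-40, -48, 16]]
Expanding along the first row, det(O) = (-1)·(8·16 - (-16)·(-48)) - (-3)·((-12)·16 - (-16)·(-40)) + (-2)·((-12)·(-48) - 8·(-40)) = (-1)·(-640) - (-3)·(-832) + (-2)·896 = -3648
Since det(O) ≠ 0, rank(O) = 3 and the system is completely observable.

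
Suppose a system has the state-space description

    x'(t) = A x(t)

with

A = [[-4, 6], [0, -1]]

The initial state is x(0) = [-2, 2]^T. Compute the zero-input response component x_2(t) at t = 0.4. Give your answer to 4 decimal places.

1.3406

det(sI - A) = s^2 - (tr A)s + det A, with tr A = (-4) + (-1) = -5 and det A = (-4)·(-1) - 6·0 = 4 - 0 = 4.
So p(s) = det(sI - A) = s^2 + 5s + 4.
Factor s^2 + 5s + 4: two numbers with sum -5 and product 4 are -1 and -4, so s^2 + 5s + 4 = (s + 1)(s + 4).
Hence p(s) = (s + 1) (s + 4), with roots -4, -1.
The eigenvalues -4, -1 are distinct and real, so A is diagonalisable and x(t) = e^{At} x(0) = V diag(e^{λ_i t}) V^{-1} x(0), where the columns of V are the eigenvectors.
λ = -4: A - (-4)I = [[0, 6], [0, 3]]. Row 1 gives 0·v1 + 6·v2 = 0, so take v_1 = [-1, 0]^T.
λ = -1: A - (-1)I = [[-3, 6], [0, 0]]. Row 1 gives (-3)·v1 + 6·v2 = 0, so take v_2 = [2, 1]^T.
V = [v_1 v_2] = [[-1, 2], [0, 1]] has det V = -1, so V^{-1} = adj(V)/det V = [[-1, 2], [0, 1]].
Modal coordinates z(0) = V^{-1} x(0): (-1)·(-2) + 2·2 = 6; 0·(-2) + 1·2 = 2; so z(0) = [6, 2]^T.
x_2(t) = Σ_i (v_i)_2 · z_i(0) · e^{λ_i t} (row 2 of V times the modal terms).
x_2(0.4) = 0·6·e^{-4·0.4} + 1·2·e^{-1·0.4} = 0·0.201897 + 2·0.670320 = 1.3406.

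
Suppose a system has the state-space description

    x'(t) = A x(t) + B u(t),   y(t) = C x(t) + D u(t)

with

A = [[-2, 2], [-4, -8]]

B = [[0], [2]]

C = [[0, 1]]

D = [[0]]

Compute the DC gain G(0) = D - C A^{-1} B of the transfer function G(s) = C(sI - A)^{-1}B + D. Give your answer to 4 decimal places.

G(0) = C(-A)^{-1}B + D = -C A^{-1} B + D.
det A = 24, so A^{-1} = (1/24)·adj(A) = [[-1/3, -1/12], [1/6, -1/12]]
A^{-1} B = [-1/6, -1/6]^T
C A^{-1} B = -1/6
G(0) = D - C A^{-1} B = 0 - (-1/6) = 1/6 ≈ 0.1667

0.1667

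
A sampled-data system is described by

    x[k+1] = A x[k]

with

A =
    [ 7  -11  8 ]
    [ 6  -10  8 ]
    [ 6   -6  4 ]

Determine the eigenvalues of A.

-4, 1, 4

det(zI - A) = z^3 - (tr A)z^2 + (M11 + M22 + M33)z - det A, where Mii is the 2×2 principal minor of A obtained by deleting row i and column i.
tr A = 7 + (-10) + 4 = 1; M11 = (-10)·4 - 8·(-6) = -40 - (-48) = 8; M22 = 7·4 - 8·6 = 28 - 48 = -20; M33 = 7·(-10) - (-11)·6 = -70 - (-66) = -4; sum of minors = -16.
det A = 7·((-10)·4 - 8·(-6)) - (-11)·(6·4 - 8·6) + 8·(6·(-6) - (-10)·6) = 7·8 - (-11)·(-24) + 8·24 = -16.
So p(z) = det(zI - A) = z^3 - z^2 - 16z + 16.
Rational-root test: any integer root divides 16. Testing small divisors, z = 1 works: p(1) = 1 + (-1) + (-16) + 16 = 0, so (z - 1) is a factor.
Dividing, p(z) = (z - 1)(z^2 - 16).
Factor z^2 - 16: two numbers with sum 0 and product -16 are 4 and -4, so z^2 - 16 = (z - 4)(z + 4).
Hence p(z) = (z - 4) (z - 1) (z + 4), with roots -4, 1, 4.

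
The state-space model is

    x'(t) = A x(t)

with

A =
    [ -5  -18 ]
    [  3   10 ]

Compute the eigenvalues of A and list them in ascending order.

1, 4

det(sI - A) = s^2 - (tr A)s + det A, with tr A = (-5) + 10 = 5 and det A = (-5)·10 - (-18)·3 = -50 - (-54) = 4.
So p(s) = det(sI - A) = s^2 - 5s + 4.
Factor s^2 - 5s + 4: two numbers with sum 5 and product 4 are 4 and 1, so s^2 - 5s + 4 = (s - 4)(s - 1).
Hence p(s) = (s - 4) (s - 1), with roots 1, 4.
At least one eigenvalue has non-negative real part, so the system is not asymptotically stable.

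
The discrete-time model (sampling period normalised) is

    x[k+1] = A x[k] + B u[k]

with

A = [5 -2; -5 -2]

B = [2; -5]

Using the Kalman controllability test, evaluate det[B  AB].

AB = [[20], [0]]
Controllability matrix C = [B  AB] = [[2, 20], [-5, 0]]
det(C) = 2·0 - 20·(-5) = 0 - (-100) = 100
Since det(C) ≠ 0, rank(C) = 2 and the system is completely controllable.

100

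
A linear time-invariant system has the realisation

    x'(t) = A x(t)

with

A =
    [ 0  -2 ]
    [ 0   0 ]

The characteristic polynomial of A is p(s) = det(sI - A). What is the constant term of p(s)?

For a 2×2 matrix, det(sI - A) = s^2 - (tr A)s + det A.
tr A = 0, det A = 0.
So p(s) = s^2.
The constant term is 0.

0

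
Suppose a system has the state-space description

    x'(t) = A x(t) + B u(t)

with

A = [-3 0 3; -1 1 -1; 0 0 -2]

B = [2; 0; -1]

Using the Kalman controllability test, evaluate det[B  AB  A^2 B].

5

AB = [[-9], [-1], [2]]
A^2B = [[33], [6], [-4]]
Controllability matrix C = [B  AB  A^2B] = [[2, -9, 33], [0, -1, 6], [-1, 2, -4]]
Expanding along the first row, det(C) = 2·((-1)·(-4) - 6·2) - (-9)·(0·(-4) - 6·(-1)) + 33·(0·2 - (-1)·(-1)) = 2·(-8) - (-9)·6 + 33·(-1) = 5
Since det(C) ≠ 0, rank(C) = 3 and the system is completely controllable.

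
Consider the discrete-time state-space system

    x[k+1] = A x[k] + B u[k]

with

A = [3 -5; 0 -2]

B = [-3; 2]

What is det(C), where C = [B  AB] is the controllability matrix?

50

AB = [[-19], [-4]]
Controllability matrix C = [B  AB] = [[-3, -19], [2, -4]]
det(C) = (-3)·(-4) - (-19)·2 = 12 - (-38) = 50
Since det(C) ≠ 0, rank(C) = 2 and the system is completely controllable.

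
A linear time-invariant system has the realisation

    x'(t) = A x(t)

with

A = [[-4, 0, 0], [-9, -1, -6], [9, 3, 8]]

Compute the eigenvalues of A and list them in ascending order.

-4, 2, 5

det(sI - A) = s^3 - (tr A)s^2 + (M11 + M22 + M33)s - det A, where Mii is the 2×2 principal minor of A obtained by deleting row i and column i.
tr A = (-4) + (-1) + 8 = 3; M11 = (-1)·8 - (-6)·3 = -8 - (-18) = 10; M22 = (-4)·8 - 0·9 = -32 - 0 = -32; M33 = (-4)·(-1) - 0·(-9) = 4 - 0 = 4; sum of minors = -18.
det A = (-4)·((-1)·8 - (-6)·3) - 0·((-9)·8 - (-6)·9) + 0·((-9)·3 - (-1)·9) = (-4)·10 - 0·(-18) + 0·(-18) = -40.
So p(s) = det(sI - A) = s^3 - 3s^2 - 18s + 40.
Rational-root test: any integer root divides 40. Testing small divisors, s = 2 works: p(2) = 8 + (-12) + (-36) + 40 = 0, so (s - 2) is a factor.
Dividing, p(s) = (s - 2)(s^2 - s - 20).
Factor s^2 - s - 20: two numbers with sum 1 and product -20 are 5 and -4, so s^2 - s - 20 = (s - 5)(s + 4).
Hence p(s) = (s - 5) (s - 2) (s + 4), with roots -4, 2, 5.
At least one eigenvalue has non-negative real part, so the system is not asymptotically stable.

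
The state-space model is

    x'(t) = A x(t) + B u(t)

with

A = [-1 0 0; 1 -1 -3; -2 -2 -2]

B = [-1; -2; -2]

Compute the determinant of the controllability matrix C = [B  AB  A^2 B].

-102

AB = [[1], [7], [10]]
A^2B = [[-1], [-36], [-36]]
Controllability matrix C = [B  AB  A^2B] = [[-1, 1, -1], [-2, 7, -36], [-2, 10, -36]]
Expanding along the first row, det(C) = (-1)·(7·(-36) - (-36)·10) - 1·((-2)·(-36) - (-36)·(-2)) + (-1)·((-2)·10 - 7·(-2)) = (-1)·108 - 1·0 + (-1)·(-6) = -102
Since det(C) ≠ 0, rank(C) = 3 and the system is completely controllable.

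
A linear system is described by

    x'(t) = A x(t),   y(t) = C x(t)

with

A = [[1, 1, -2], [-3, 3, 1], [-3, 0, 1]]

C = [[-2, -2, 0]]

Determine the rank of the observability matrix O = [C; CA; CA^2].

CA = [[4, -8, 2]]
CA^2 = [[22, -20, -14]]
Observability matrix O = [C; CA; CA^2] = [[-2, -2, 0], [4, -8, 2], [22, -20, -14]]
det(O) = (-2)·((-8)·(-14) - 2·(-20)) - (-2)·(4·(-14) - 2·22) + 0·(4·(-20) - (-8)·22) = (-2)·152 - (-2)·(-100) + 0·96 = -504 ≠ 0, so rank(O) = 3.
rank(O) = 3 = n, so the pair (A, C) is completely observable.

3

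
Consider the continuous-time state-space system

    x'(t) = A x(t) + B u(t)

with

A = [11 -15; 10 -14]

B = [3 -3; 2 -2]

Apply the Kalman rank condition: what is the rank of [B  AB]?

AB = [[3, -3], [2, -2]]
Controllability matrix C = [B  AB] = [[3, -3, 3, -3], [2, -2, 2, -2]]
Every column of C is a scalar multiple of column 1 = [3, 2] (multipliers 1, -1, 1, -1), so the columns span a one-dimensional space.
C ≠ 0, hence rank(C) = 1.
rank(C) = 1 < n = 2, so the pair (A, B) is not completely controllable.

1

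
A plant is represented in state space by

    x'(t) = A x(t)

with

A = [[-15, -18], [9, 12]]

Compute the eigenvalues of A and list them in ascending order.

det(sI - A) = s^2 - (tr A)s + det A, with tr A = (-15) + 12 = -3 and det A = (-15)·12 - (-18)·9 = -180 - (-162) = -18.
So p(s) = det(sI - A) = s^2 + 3s - 18.
Factor s^2 + 3s - 18: two numbers with sum -3 and product -18 are 3 and -6, so s^2 + 3s - 18 = (s - 3)(s + 6).
Hence p(s) = (s - 3) (s + 6), with roots -6, 3.
At least one eigenvalue has non-negative real part, so the system is not asymptotically stable.

-6, 3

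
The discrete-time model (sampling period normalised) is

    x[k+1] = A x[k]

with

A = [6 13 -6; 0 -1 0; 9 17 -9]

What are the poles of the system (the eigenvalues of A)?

-3, -1, 0

det(zI - A) = z^3 - (tr A)z^2 + (M11 + M22 + M33)z - det A, where Mii is the 2×2 principal minor of A obtained by deleting row i and column i.
tr A = 6 + (-1) + (-9) = -4; M11 = (-1)·(-9) - 0·17 = 9 - 0 = 9; M22 = 6·(-9) - (-6)·9 = -54 - (-54) = 0; M33 = 6·(-1) - 13·0 = -6 - 0 = -6; sum of minors = 3.
det A = 6·((-1)·(-9) - 0·17) - 13·(0·(-9) - 0·9) + (-6)·(0·17 - (-1)·9) = 6·9 - 13·0 + (-6)·9 = 0.
So p(z) = det(zI - A) = z^3 + 4z^2 + 3z.
The constant term is 0, so p(z) = z(z^2 + 4z + 3).
Factor z^2 + 4z + 3: two numbers with sum -4 and product 3 are -1 and -3, so z^2 + 4z + 3 = (z + 1)(z + 3).
Hence p(z) = z (z + 1) (z + 3), with roots -3, -1, 0.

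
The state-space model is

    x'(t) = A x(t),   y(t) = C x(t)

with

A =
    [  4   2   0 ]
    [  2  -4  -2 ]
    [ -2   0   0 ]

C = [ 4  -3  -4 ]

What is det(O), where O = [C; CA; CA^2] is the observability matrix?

5064

CA = [[18, 20, 6]]
CA^2 = [[100, -44, -40]]
Observability matrix O = [C; CA; CA^2] = [[4, -3, -4], [18, 20, 6], [100, -44, -40]]
Expanding along the first row, det(O) = 4·(20·(-40) - 6·(-44)) - (-3)·(18·(-40) - 6·100) + (-4)·(18·(-44) - 20·100) = 4·(-536) - (-3)·(-1320) + (-4)·(-2792) = 5064
Since det(O) ≠ 0, rank(O) = 3 and the system is completely observable.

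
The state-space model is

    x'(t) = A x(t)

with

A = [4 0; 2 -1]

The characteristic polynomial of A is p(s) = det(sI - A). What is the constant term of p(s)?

-4

For a 2×2 matrix, det(sI - A) = s^2 - (tr A)s + det A.
tr A = 3, det A = -4.
So p(s) = s^2 - 3s - 4.
The constant term is -4.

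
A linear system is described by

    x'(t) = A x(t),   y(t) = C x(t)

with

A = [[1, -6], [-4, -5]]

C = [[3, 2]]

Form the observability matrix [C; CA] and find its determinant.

CA = [[-5, -28]]
Observability matrix O = [C; CA] = [[3, 2], [-5, -28]]
det(O) = 3·(-28) - 2·(-5) = -84 - (-10) = -74
Since det(O) ≠ 0, rank(O) = 2 and the system is completely observable.

-74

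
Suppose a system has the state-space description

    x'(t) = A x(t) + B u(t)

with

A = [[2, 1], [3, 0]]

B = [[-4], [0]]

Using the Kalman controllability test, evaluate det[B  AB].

AB = [[-8], [-12]]
Controllability matrix C = [B  AB] = [[-4, -8], [0, -12]]
det(C) = (-4)·(-12) - (-8)·0 = 48 - 0 = 48
Since det(C) ≠ 0, rank(C) = 2 and the system is completely controllable.

48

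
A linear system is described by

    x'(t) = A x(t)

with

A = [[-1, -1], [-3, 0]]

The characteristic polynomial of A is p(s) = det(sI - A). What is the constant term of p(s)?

For a 2×2 matrix, det(sI - A) = s^2 - (tr A)s + det A.
tr A = -1, det A = -3.
So p(s) = s^2 + s - 3.
The constant term is -3.

-3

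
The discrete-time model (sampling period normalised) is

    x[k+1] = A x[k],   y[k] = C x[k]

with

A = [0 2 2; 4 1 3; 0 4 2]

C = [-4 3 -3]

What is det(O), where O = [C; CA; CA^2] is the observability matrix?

CA = [[12, -17, -5]]
CA^2 = [[-68, -13, -37]]
Observability matrix O = [C; CA; CA^2] = [[-4, 3, -3], [12, -17, -5], [-68, -13, -37]]
Expanding along the first row, det(O) = (-4)·((-17)·(-37) - (-5)·(-13)) - 3·(12·(-37) - (-5)·(-68)) + (-3)·(12·(-13) - (-17)·(-68)) = (-4)·564 - 3·(-784) + (-3)·(-1312) = 4032
Since det(O) ≠ 0, rank(O) = 3 and the system is completely observable.

4032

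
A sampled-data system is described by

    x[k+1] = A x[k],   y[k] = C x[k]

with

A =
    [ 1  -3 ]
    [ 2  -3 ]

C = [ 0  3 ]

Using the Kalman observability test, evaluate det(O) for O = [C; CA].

-18

CA = [[6, -9]]
Observability matrix O = [C; CA] = [[0, 3], [6, -9]]
det(O) = 0·(-9) - 3·6 = 0 - 18 = -18
Since det(O) ≠ 0, rank(O) = 2 and the system is completely observable.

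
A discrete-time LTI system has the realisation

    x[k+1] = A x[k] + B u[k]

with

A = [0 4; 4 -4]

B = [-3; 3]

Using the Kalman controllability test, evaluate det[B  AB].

AB = [[12], [-24]]
Controllability matrix C = [B  AB] = [[-3, 12], [3, -24]]
det(C) = (-3)·(-24) - 12·3 = 72 - 36 = 36
Since det(C) ≠ 0, rank(C) = 2 and the system is completely controllable.

36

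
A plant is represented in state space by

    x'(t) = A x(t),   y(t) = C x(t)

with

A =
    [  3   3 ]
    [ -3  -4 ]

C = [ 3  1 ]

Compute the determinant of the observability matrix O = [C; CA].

9

CA = [[6, 5]]
Observability matrix O = [C; CA] = [[3, 1], [6, 5]]
det(O) = 3·5 - 1·6 = 15 - 6 = 9
Since det(O) ≠ 0, rank(O) = 2 and the system is completely observable.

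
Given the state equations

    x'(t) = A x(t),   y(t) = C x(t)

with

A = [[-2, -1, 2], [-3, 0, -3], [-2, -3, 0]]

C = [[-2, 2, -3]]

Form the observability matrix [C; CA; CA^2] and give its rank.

CA = [[4, 11, -10]]
CA^2 = [[-21, 26, -25]]
Observability matrix O = [C; CA; CA^2] = [[-2, 2, -3], [4, 11, -10], [-21, 26, -25]]
det(O) = (-2)·(11·(-25) - (-10)·26) - 2·(4·(-25) - (-10)·(-21)) + (-3)·(4·26 - 11·(-21)) = (-2)·(-15) - 2·(-310) + (-3)·335 = -355 ≠ 0, so rank(O) = 3.
rank(O) = 3 = n, so the pair (A, C) is completely observable.

3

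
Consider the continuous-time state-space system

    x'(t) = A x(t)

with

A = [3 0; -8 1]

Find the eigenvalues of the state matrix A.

det(sI - A) = s^2 - (tr A)s + det A, with tr A = 3 + 1 = 4 and det A = 3·1 - 0·(-8) = 3 - 0 = 3.
So p(s) = det(sI - A) = s^2 - 4s + 3.
Factor s^2 - 4s + 3: two numbers with sum 4 and product 3 are 3 and 1, so s^2 - 4s + 3 = (s - 3)(s - 1).
Hence p(s) = (s - 3) (s - 1), with roots 1, 3.
At least one eigenvalue has non-negative real part, so the system is not asymptotically stable.

1, 3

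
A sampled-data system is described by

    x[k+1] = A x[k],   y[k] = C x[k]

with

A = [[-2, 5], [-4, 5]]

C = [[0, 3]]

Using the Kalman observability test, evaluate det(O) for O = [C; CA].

CA = [[-12, 15]]
Observability matrix O = [C; CA] = [[0, 3], [-12, 15]]
det(O) = 0·15 - 3·(-12) = 0 - (-36) = 36
Since det(O) ≠ 0, rank(O) = 2 and the system is completely observable.

36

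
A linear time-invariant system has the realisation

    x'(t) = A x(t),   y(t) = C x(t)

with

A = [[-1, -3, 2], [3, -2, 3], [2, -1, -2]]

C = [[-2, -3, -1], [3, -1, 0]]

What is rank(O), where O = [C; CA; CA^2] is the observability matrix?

3

CA = [[-9, 13, -11], [-6, -7, 3]]
CA^2 = [[26, 12, 43], [-9, 29, -39]]
Observability matrix O = [C; CA; CA^2] = [[-2, -3, -1], [3, -1, 0], [-9, 13, -11], [-6, -7, 3], [26, 12, 43], [-9, 29, -39]]
Take the 3×3 submatrix of O formed by rows 1, 2, 3: [[-2, -3, -1], [3, -1, 0], [-9, 13, -11]]. Its determinant is (-2)·((-1)·(-11) - 0·13) - (-3)·(3·(-11) - 0·(-9)) + (-1)·(3·13 - (-1)·(-9)) = (-2)·11 - (-3)·(-33) + (-1)·30 = -151 ≠ 0.
So rank(O) ≥ 3; since O has 3 columns, rank(O) = 3.
rank(O) = 3 = n, so the pair (A, C) is completely observable.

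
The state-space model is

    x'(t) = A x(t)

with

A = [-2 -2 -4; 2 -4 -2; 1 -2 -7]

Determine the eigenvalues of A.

-6, -4, -3

det(sI - A) = s^3 - (tr A)s^2 + (M11 + M22 + M33)s - det A, where Mii is the 2×2 principal minor of A obtained by deleting row i and column i.
tr A = (-2) + (-4) + (-7) = -13; M11 = (-4)·(-7) - (-2)·(-2) = 28 - 4 = 24; M22 = (-2)·(-7) - (-4)·1 = 14 - (-4) = 18; M33 = (-2)·(-4) - (-2)·2 = 8 - (-4) = 12; sum of minors = 54.
det A = (-2)·((-4)·(-7) - (-2)·(-2)) - (-2)·(2·(-7) - (-2)·1) + (-4)·(2·(-2) - (-4)·1) = (-2)·24 - (-2)·(-12) + (-4)·0 = -72.
So p(s) = det(sI - A) = s^3 + 13s^2 + 54s + 72.
Rational-root test: any integer root divides 72. Testing small divisors, s = -3 works: p(-3) = -27 + 117 + (-162) + 72 = 0, so (s + 3) is a factor.
Dividing, p(s) = (s + 3)(s^2 + 10s + 24).
Factor s^2 + 10s + 24: two numbers with sum -10 and product 24 are -4 and -6, so s^2 + 10s + 24 = (s + 4)(s + 6).
Hence p(s) = (s + 3) (s + 4) (s + 6), with roots -6, -4, -3.
All eigenvalues have negative real part, so the system is asymptotically stable.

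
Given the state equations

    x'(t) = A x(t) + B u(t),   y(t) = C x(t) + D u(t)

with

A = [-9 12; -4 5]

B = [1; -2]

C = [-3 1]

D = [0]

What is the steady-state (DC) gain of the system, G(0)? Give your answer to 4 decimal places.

21.6667

G(0) = C(-A)^{-1}B + D = -C A^{-1} B + D.
det A = 3, so A^{-1} = (1/3)·adj(A) = [[5/3, -4], [4/3, -3]]
A^{-1} B = [29/3, 22/3]^T
C A^{-1} B = -65/3
G(0) = D - C A^{-1} B = 0 - (-65/3) = 65/3 ≈ 21.6667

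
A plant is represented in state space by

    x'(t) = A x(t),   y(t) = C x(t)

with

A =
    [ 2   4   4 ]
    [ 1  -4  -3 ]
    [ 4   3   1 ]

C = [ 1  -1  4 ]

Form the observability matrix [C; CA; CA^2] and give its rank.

3

CA = [[17, 20, 11]]
CA^2 = [[98, 21, 19]]
Observability matrix O = [C; CA; CA^2] = [[1, -1, 4], [17, 20, 11], [98, 21, 19]]
det(O) = 1·(20·19 - 11·21) - (-1)·(17·19 - 11·98) + 4·(17·21 - 20·98) = 1·149 - (-1)·(-755) + 4·(-1603) = -7018 ≠ 0, so rank(O) = 3.
rank(O) = 3 = n, so the pair (A, C) is completely observable.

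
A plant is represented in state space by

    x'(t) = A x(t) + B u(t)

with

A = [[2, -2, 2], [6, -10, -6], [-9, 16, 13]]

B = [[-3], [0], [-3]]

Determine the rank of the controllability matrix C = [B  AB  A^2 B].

1

AB = [[-12], [0], [-12]]
A^2B = [[-48], [0], [-48]]
Controllability matrix C = [B  AB  A^2B] = [[-3, -12, -48], [0, 0, 0], [-3, -12, -48]]
Every column of C is a scalar multiple of column 1 = [-3, 0, -3] (multipliers 1, 4, 16), so the columns span a one-dimensional space.
C ≠ 0, hence rank(C) = 1.
rank(C) = 1 < n = 3, so the pair (A, B) is not completely controllable.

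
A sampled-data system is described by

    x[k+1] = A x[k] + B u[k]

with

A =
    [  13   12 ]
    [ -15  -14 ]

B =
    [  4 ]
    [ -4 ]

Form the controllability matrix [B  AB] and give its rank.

1

AB = [[4], [-4]]
Controllability matrix C = [B  AB] = [[4, 4], [-4, -4]]
Every column of C is a scalar multiple of column 1 = [4, -4] (multipliers 1, 1), so the columns span a one-dimensional space.
C ≠ 0, hence rank(C) = 1.
rank(C) = 1 < n = 2, so the pair (A, B) is not completely controllable.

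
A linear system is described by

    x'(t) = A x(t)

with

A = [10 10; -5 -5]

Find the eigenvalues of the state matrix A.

0, 5

det(sI - A) = s^2 - (tr A)s + det A, with tr A = 10 + (-5) = 5 and det A = 10·(-5) - 10·(-5) = -50 - (-50) = 0.
So p(s) = det(sI - A) = s^2 - 5s.
Factor s^2 - 5s: two numbers with sum 5 and product 0 are 5 and 0, so s^2 - 5s = s(s - 5).
Hence p(s) = s (s - 5), with roots 0, 5.
At least one eigenvalue has non-negative real part, so the system is not asymptotically stable.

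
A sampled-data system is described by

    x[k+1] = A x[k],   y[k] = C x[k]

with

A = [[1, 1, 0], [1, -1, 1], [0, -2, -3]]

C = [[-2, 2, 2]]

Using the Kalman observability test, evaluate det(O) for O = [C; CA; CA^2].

-128

CA = [[0, -8, -4]]
CA^2 = [[-8, 16, 4]]
Observability matrix O = [C; CA; CA^2] = [[-2, 2, 2], [0, -8, -4], [-8, 16, 4]]
Expanding along the first row, det(O) = (-2)·((-8)·4 - (-4)·16) - 2·(0·4 - (-4)·(-8)) + 2·(0·16 - (-8)·(-8)) = (-2)·32 - 2·(-32) + 2·(-64) = -128
Since det(O) ≠ 0, rank(O) = 3 and the system is completely observable.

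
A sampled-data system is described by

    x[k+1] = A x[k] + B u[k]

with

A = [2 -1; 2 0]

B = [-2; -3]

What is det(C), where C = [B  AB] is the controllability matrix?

AB = [[-1], [-4]]
Controllability matrix C = [B  AB] = [[-2, -1], [-3, -4]]
det(C) = (-2)·(-4) - (-1)·(-3) = 8 - 3 = 5
Since det(C) ≠ 0, rank(C) = 2 and the system is completely controllable.

5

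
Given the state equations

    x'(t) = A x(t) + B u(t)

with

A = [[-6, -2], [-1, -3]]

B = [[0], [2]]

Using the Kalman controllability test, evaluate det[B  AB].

AB = [[-4], [-6]]
Controllability matrix C = [B  AB] = [[0, -4], [2, -6]]
det(C) = 0·(-6) - (-4)·2 = 0 - (-8) = 8
Since det(C) ≠ 0, rank(C) = 2 and the system is completely controllable.

8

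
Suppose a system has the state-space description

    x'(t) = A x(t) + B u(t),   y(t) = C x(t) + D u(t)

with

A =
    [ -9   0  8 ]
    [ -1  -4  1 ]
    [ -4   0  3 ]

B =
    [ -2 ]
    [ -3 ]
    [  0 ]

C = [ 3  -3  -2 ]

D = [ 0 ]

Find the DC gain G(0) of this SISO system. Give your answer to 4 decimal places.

2.3500

G(0) = C(-A)^{-1}B + D = -C A^{-1} B + D.
det A = -20, so A^{-1} = (1/-20)·adj(A) = [[3/5, 0, -8/5], [1/20, -1/4, -1/20], [4/5, 0, -9/5]]
A^{-1} B = [-6/5, 13/20, -8/5]^T
C A^{-1} B = -47/20
G(0) = D - C A^{-1} B = 0 - (-47/20) = 47/20 ≈ 2.3500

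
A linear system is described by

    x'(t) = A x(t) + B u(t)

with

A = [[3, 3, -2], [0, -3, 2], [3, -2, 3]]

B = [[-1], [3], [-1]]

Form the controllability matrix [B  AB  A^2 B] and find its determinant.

AB = [[8], [-11], [-12]]
A^2B = [[15], [9], [10]]
Controllability matrix C = [B  AB  A^2B] = [[-1, 8, 15], [3, -11, 9], [-1, -12, 10]]
Expanding along the first row, det(C) = (-1)·((-11)·10 - 9·(-12)) - 8·(3·10 - 9·(-1)) + 15·(3·(-12) - (-11)·(-1)) = (-1)·(-2) - 8·39 + 15·(-47) = -1015
Since det(C) ≠ 0, rank(C) = 3 and the system is completely controllable.

-1015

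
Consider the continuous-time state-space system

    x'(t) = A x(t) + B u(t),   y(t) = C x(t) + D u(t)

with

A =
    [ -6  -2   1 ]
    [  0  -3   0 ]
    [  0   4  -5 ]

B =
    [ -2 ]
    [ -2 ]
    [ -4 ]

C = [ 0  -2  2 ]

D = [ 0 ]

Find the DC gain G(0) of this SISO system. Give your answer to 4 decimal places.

G(0) = C(-A)^{-1}B + D = -C A^{-1} B + D.
det A = -90, so A^{-1} = (1/-90)·adj(A) = [[-1/6, 1/15, -1/30], [0, -1/3, 0], [0, -4/15, -1/5]]
A^{-1} B = [1/3, 2/3, 4/3]^T
C A^{-1} B = 4/3
G(0) = D - C A^{-1} B = 0 - (4/3) = -4/3 ≈ -1.3333

-1.3333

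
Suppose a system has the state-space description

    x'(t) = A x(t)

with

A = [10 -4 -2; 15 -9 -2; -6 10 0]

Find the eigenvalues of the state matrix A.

-5, 2, 4

det(sI - A) = s^3 - (tr A)s^2 + (M11 + M22 + M33)s - det A, where Mii is the 2×2 principal minor of A obtained by deleting row i and column i.
tr A = 10 + (-9) + 0 = 1; M11 = (-9)·0 - (-2)·10 = 0 - (-20) = 20; M22 = 10·0 - (-2)·(-6) = 0 - 12 = -12; M33 = 10·(-9) - (-4)·15 = -90 - (-60) = -30; sum of minors = -22.
det A = 10·((-9)·0 - (-2)·10) - (-4)·(15·0 - (-2)·(-6)) + (-2)·(15·10 - (-9)·(-6)) = 10·20 - (-4)·(-12) + (-2)·96 = -40.
So p(s) = det(sI - A) = s^3 - s^2 - 22s + 40.
Rational-root test: any integer root divides 40. Testing small divisors, s = 2 works: p(2) = 8 + (-4) + (-44) + 40 = 0, so (s - 2) is a factor.
Dividing, p(s) = (s - 2)(s^2 + s - 20).
Factor s^2 + s - 20: two numbers with sum -1 and product -20 are 4 and -5, so s^2 + s - 20 = (s - 4)(s + 5).
Hence p(s) = (s - 4) (s - 2) (s + 5), with roots -5, 2, 4.
At least one eigenvalue has non-negative real part, so the system is not asymptotically stable.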